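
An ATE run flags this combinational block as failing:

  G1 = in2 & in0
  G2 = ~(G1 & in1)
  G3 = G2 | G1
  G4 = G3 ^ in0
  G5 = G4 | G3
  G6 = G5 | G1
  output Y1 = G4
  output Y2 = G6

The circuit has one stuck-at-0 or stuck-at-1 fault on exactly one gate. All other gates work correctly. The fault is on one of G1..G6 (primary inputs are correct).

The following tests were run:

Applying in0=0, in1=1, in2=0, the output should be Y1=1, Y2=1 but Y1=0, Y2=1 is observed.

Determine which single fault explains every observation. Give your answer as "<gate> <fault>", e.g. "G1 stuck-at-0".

Fault-free values for test 1 (in0=0, in1=1, in2=0): G1=0, G2=1, G3=1, G4=1, G5=1, G6=1, giving Y1=1, Y2=1. Observed Y1=0, Y2=1.
Test 1: faults giving observed Y1=0, Y2=1 are {G4 stuck-at-0}.
Only G4 stuck-at-0 is consistent with every test.

G4 stuck-at-0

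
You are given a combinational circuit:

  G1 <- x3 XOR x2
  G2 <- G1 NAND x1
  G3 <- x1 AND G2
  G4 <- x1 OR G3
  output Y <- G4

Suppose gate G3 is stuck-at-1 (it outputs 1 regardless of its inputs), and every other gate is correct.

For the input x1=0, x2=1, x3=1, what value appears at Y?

Propagate with G3 forced: G1=0, G2=1, G3=1 [stuck-at-1], G4=1.
So Y = 1. (Without the fault it would be 0.)

1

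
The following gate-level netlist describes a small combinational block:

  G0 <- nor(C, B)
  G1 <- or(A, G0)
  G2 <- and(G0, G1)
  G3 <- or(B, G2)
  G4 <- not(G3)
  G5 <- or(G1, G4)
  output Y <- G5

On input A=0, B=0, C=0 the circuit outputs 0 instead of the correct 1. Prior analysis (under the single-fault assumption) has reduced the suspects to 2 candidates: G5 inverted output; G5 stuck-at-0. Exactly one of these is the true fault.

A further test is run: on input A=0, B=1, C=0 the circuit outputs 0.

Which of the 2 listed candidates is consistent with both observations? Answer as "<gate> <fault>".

Evaluate each candidate on input A=0, B=1, C=0:
  G5 inverted output: G0=0, G1=0, G2=0, G3=1, G4=0, G5=1 [inverted output] → 1 — eliminated
  G5 stuck-at-0: G0=0, G1=0, G2=0, G3=1, G4=0, G5=0 [stuck-at-0] → 0 — matches
Only G5 stuck-at-0 reproduces the observed 0.

G5 stuck-at-0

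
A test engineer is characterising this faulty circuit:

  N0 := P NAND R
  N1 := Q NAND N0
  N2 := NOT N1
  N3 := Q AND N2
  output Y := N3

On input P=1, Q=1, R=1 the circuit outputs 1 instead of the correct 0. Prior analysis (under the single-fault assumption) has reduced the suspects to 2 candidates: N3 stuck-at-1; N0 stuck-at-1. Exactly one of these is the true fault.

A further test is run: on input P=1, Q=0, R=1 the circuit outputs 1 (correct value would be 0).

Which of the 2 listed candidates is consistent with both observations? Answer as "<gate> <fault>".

Evaluate each candidate on input P=1, Q=0, R=1:
  N3 stuck-at-1: N0=0, N1=1, N2=0, N3=1 [stuck-at-1] → 1 — matches
  N0 stuck-at-1: N0=1 [stuck-at-1], N1=1, N2=0, N3=0 → 0 — eliminated
Only N3 stuck-at-1 reproduces the observed 1.

N3 stuck-at-1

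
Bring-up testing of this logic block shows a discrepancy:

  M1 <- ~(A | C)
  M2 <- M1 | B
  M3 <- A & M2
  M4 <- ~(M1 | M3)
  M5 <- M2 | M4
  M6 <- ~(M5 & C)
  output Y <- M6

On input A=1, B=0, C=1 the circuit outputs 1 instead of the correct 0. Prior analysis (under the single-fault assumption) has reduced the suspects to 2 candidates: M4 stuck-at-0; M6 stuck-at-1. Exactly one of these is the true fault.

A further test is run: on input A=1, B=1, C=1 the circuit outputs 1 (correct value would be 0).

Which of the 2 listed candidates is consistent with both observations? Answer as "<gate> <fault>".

Evaluate each candidate on input A=1, B=1, C=1:
  M4 stuck-at-0: M1=0, M2=1, M3=1, M4=0 [stuck-at-0], M5=1, M6=0 → 0 — eliminated
  M6 stuck-at-1: M1=0, M2=1, M3=1, M4=0, M5=1, M6=1 [stuck-at-1] → 1 — matches
Only M6 stuck-at-1 reproduces the observed 1.

M6 stuck-at-1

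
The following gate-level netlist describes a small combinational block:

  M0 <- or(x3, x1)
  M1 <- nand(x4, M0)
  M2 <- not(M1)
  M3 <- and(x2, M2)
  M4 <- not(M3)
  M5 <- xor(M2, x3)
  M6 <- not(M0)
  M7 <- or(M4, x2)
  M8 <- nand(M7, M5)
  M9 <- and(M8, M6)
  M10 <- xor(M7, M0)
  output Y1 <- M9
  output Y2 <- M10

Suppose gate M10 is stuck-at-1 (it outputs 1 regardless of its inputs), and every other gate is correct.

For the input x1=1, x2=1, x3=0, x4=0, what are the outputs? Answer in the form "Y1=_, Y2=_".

Y1=0, Y2=1

Propagate with M10 forced: M0=1, M1=1, M2=0, M3=0, M4=1, M5=0, M6=0, M7=1, M8=1, M9=0, M10=1 [stuck-at-1].
So the outputs are Y1=0, Y2=1. (Without the fault they would be Y1=0, Y2=0.)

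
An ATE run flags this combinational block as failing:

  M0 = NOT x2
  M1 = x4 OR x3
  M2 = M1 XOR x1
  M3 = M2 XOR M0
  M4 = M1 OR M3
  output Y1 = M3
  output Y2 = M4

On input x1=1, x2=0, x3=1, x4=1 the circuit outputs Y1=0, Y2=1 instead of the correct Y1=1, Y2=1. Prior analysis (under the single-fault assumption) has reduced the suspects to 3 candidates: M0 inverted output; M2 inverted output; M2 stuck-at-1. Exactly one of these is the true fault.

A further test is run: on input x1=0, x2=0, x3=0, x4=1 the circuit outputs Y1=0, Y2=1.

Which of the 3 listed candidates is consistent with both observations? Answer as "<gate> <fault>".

Evaluate each candidate on input x1=0, x2=0, x3=0, x4=1:
  M0 inverted output: M0=0 [inverted output], M1=1, M2=1, M3=1, M4=1 → Y1=1, Y2=1 — eliminated
  M2 inverted output: M0=1, M1=1, M2=0 [inverted output], M3=1, M4=1 → Y1=1, Y2=1 — eliminated
  M2 stuck-at-1: M0=1, M1=1, M2=1 [stuck-at-1], M3=0, M4=1 → Y1=0, Y2=1 — matches
Only M2 stuck-at-1 reproduces the observed Y1=0, Y2=1.

M2 stuck-at-1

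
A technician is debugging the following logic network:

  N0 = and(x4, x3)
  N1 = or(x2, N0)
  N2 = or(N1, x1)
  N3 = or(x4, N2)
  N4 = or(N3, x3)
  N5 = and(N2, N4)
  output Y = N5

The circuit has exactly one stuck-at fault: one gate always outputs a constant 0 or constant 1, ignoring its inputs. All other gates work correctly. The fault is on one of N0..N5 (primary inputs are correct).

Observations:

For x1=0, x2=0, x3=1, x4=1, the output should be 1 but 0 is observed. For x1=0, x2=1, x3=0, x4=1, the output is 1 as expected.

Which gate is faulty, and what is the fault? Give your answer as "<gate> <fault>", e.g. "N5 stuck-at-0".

Fault-free values for test 1 (x1=0, x2=0, x3=1, x4=1): N0=1, N1=1, N2=1, N3=1, N4=1, N5=1, giving Y=1. Observed 0.
Test 1: faults giving observed 0 are {N0 stuck-at-0, N1 stuck-at-0, N2 stuck-at-0, N4 stuck-at-0, N5 stuck-at-0}.
Test 2 (x1=0, x2=1, x3=0, x4=1): fault-free N0=0, N1=1, N2=1, N3=1, N4=1, N5=1 → 1; observed 1. Eliminates N1 stuck-at-0, N2 stuck-at-0, N4 stuck-at-0, N5 stuck-at-0.
Only N0 stuck-at-0 is consistent with every test.

N0 stuck-at-0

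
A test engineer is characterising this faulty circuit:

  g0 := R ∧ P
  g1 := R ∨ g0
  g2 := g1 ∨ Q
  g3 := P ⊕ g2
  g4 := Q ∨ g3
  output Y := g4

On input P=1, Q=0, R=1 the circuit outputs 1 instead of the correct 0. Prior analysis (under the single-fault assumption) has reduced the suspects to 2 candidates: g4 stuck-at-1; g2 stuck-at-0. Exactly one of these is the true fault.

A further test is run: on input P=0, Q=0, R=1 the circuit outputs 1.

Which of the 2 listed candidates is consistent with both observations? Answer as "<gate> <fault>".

g4 stuck-at-1

Evaluate each candidate on input P=0, Q=0, R=1:
  g4 stuck-at-1: g0=0, g1=1, g2=1, g3=1, g4=1 [stuck-at-1] → 1 — matches
  g2 stuck-at-0: g0=0, g1=1, g2=0 [stuck-at-0], g3=0, g4=0 → 0 — eliminated
Only g4 stuck-at-1 reproduces the observed 1.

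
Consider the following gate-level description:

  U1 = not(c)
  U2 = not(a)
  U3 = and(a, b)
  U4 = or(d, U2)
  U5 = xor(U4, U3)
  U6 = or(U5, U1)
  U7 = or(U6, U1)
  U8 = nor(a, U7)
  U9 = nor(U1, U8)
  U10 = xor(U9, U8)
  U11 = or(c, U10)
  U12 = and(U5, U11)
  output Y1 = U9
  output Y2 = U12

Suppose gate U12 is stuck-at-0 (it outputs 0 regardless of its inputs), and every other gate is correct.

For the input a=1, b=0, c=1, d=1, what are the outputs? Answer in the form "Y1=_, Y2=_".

Propagate with U12 forced: U1=0, U2=0, U3=0, U4=1, U5=1, U6=1, U7=1, U8=0, U9=1, U10=1, U11=1, U12=0 [stuck-at-0].
So the outputs are Y1=1, Y2=0. (Without the fault they would be Y1=1, Y2=1.)

Y1=1, Y2=0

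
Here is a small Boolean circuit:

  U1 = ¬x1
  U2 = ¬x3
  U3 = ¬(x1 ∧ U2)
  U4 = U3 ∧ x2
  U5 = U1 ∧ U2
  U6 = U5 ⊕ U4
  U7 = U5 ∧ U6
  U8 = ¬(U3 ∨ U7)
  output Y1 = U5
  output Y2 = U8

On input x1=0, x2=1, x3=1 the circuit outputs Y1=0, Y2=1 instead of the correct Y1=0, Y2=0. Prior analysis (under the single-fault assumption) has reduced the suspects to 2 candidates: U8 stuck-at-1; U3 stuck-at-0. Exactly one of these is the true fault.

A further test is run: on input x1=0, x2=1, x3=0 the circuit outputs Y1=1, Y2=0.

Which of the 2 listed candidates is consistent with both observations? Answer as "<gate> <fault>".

U3 stuck-at-0

Evaluate each candidate on input x1=0, x2=1, x3=0:
  U8 stuck-at-1: U1=1, U2=1, U3=1, U4=1, U5=1, U6=0, U7=0, U8=1 [stuck-at-1] → Y1=1, Y2=1 — eliminated
  U3 stuck-at-0: U1=1, U2=1, U3=0 [stuck-at-0], U4=0, U5=1, U6=1, U7=1, U8=0 → Y1=1, Y2=0 — matches
Only U3 stuck-at-0 reproduces the observed Y1=1, Y2=0.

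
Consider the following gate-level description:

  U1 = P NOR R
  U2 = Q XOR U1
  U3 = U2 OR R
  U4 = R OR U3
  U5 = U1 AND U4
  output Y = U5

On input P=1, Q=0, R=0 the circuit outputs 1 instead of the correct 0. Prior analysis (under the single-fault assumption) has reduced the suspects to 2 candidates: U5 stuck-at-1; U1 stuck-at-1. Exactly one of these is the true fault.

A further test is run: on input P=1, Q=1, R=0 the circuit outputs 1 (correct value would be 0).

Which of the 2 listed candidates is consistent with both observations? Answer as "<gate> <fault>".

Evaluate each candidate on input P=1, Q=1, R=0:
  U5 stuck-at-1: U1=0, U2=1, U3=1, U4=1, U5=1 [stuck-at-1] → 1 — matches
  U1 stuck-at-1: U1=1 [stuck-at-1], U2=0, U3=0, U4=0, U5=0 → 0 — eliminated
Only U5 stuck-at-1 reproduces the observed 1.

U5 stuck-at-1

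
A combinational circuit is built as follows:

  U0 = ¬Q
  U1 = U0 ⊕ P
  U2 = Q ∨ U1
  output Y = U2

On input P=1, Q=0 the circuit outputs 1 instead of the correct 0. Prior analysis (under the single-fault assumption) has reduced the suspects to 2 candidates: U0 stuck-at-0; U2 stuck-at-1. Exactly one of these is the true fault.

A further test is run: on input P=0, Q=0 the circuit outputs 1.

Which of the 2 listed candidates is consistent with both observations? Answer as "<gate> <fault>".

Evaluate each candidate on input P=0, Q=0:
  U0 stuck-at-0: U0=0 [stuck-at-0], U1=0, U2=0 → 0 — eliminated
  U2 stuck-at-1: U0=1, U1=1, U2=1 [stuck-at-1] → 1 — matches
Only U2 stuck-at-1 reproduces the observed 1.

U2 stuck-at-1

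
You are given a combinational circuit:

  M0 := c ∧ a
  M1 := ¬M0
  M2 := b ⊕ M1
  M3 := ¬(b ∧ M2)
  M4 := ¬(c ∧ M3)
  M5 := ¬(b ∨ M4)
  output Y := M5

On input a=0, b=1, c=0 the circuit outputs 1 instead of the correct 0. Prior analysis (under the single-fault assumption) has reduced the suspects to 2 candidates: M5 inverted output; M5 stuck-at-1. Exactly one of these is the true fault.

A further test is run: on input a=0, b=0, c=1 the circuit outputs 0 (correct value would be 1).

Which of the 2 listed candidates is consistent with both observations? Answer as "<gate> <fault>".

M5 inverted output

Evaluate each candidate on input a=0, b=0, c=1:
  M5 inverted output: M0=0, M1=1, M2=1, M3=1, M4=0, M5=0 [inverted output] → 0 — matches
  M5 stuck-at-1: M0=0, M1=1, M2=1, M3=1, M4=0, M5=1 [stuck-at-1] → 1 — eliminated
Only M5 inverted output reproduces the observed 0.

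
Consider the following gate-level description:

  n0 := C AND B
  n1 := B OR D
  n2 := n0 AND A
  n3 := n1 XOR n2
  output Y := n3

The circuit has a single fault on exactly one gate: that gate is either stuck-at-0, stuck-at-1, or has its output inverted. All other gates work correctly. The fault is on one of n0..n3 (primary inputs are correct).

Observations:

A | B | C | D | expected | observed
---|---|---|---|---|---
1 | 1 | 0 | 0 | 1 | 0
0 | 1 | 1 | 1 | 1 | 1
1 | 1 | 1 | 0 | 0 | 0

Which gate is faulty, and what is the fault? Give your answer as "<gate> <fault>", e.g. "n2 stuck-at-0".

n0 stuck-at-1

Fault-free values for test 1 (A=1, B=1, C=0, D=0): n0=0, n1=1, n2=0, n3=1, giving Y=1. Observed 0.
Test 1: faults giving observed 0 are {n0 stuck-at-1, n0 inverted output, n1 stuck-at-0, n1 inverted output, n2 stuck-at-1, n2 inverted output, n3 stuck-at-0, n3 inverted output}.
Test 2 (A=0, B=1, C=1, D=1): fault-free n0=1, n1=1, n2=0, n3=1 → 1; observed 1. Eliminates n1 stuck-at-0, n1 inverted output, n2 stuck-at-1, n2 inverted output, n3 stuck-at-0, n3 inverted output.
Test 3 (A=1, B=1, C=1, D=0): fault-free n0=1, n1=1, n2=1, n3=0 → 0; observed 0. Eliminates n0 inverted output.
Only n0 stuck-at-1 is consistent with every test.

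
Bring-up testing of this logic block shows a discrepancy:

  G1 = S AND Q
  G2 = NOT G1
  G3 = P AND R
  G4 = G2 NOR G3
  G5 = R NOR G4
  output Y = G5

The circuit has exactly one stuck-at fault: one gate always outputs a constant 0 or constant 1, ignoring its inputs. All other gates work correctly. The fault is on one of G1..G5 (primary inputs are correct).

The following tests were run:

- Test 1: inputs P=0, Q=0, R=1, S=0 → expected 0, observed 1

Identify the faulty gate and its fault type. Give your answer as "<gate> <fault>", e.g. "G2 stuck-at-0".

Fault-free values for test 1 (P=0, Q=0, R=1, S=0): G1=0, G2=1, G3=0, G4=0, G5=0, giving Y=0. Observed 1.
Test 1: faults giving observed 1 are {G5 stuck-at-1}.
Only G5 stuck-at-1 is consistent with every test.

G5 stuck-at-1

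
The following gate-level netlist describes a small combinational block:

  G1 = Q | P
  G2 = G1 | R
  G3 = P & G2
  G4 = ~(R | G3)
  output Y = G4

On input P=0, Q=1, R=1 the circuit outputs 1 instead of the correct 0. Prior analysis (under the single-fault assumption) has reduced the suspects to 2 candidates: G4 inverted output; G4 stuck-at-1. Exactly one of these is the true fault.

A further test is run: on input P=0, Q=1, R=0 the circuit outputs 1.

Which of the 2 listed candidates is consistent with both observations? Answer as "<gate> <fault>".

Evaluate each candidate on input P=0, Q=1, R=0:
  G4 inverted output: G1=1, G2=1, G3=0, G4=0 [inverted output] → 0 — eliminated
  G4 stuck-at-1: G1=1, G2=1, G3=0, G4=1 [stuck-at-1] → 1 — matches
Only G4 stuck-at-1 reproduces the observed 1.

G4 stuck-at-1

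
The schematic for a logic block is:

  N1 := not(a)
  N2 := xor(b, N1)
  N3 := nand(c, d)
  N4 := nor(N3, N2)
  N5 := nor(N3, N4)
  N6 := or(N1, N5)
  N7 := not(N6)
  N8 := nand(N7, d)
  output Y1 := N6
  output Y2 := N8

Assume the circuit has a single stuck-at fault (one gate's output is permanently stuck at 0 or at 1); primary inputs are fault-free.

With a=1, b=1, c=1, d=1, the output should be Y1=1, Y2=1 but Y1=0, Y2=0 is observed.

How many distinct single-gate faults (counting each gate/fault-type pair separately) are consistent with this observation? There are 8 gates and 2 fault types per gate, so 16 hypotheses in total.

5

Fault-free: N1=0, N2=1, N3=0, N4=0, N5=1, N6=1, N7=0, N8=1 → Y1=1, Y2=1. Observed Y1=0, Y2=0.
  N1: none of the 2 fault types match ✗
  N2: stuck-at-0 ✓; others ✗
  N3: stuck-at-1 ✓; others ✗
  N4: stuck-at-1 ✓; others ✗
  N5: stuck-at-0 ✓; others ✗
  N6: stuck-at-0 ✓; others ✗
  N7: none of the 2 fault types match ✗
  N8: none of the 2 fault types match ✗
Consistent faults: {N2 stuck-at-0, N3 stuck-at-1, N4 stuck-at-1, N5 stuck-at-0, N6 stuck-at-0} — 5 in all.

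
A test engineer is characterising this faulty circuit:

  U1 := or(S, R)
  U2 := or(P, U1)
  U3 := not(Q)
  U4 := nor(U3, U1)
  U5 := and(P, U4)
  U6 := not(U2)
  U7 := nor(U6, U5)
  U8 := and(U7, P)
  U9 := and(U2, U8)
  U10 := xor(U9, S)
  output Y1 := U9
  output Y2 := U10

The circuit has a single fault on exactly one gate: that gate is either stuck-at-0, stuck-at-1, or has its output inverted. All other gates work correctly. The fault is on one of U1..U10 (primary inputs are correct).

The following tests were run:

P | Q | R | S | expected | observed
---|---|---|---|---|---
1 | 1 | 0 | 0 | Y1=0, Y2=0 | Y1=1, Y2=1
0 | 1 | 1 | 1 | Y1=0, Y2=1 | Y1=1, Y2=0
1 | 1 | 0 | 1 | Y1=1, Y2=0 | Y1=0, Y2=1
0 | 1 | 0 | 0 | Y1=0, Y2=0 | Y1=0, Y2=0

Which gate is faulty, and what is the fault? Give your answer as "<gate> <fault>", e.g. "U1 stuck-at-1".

Fault-free values for test 1 (P=1, Q=1, R=0, S=0): U1=0, U2=1, U3=0, U4=1, U5=1, U6=0, U7=0, U8=0, U9=0, U10=0, giving Y1=0, Y2=0. Observed Y1=1, Y2=1.
Test 1: faults giving observed Y1=1, Y2=1 are {U1 stuck-at-1, U1 inverted output, U3 stuck-at-1, U3 inverted output, U4 stuck-at-0, U4 inverted output, U5 stuck-at-0, U5 inverted output, U7 stuck-at-1, U7 inverted output, U8 stuck-at-1, U8 inverted output, U9 stuck-at-1, U9 inverted output}.
Test 2 (P=0, Q=1, R=1, S=1): fault-free U1=1, U2=1, U3=0, U4=0, U5=0, U6=0, U7=1, U8=0, U9=0, U10=1 → Y1=0, Y2=1; observed Y1=1, Y2=0. Eliminates U1 stuck-at-1, U1 inverted output, U3 stuck-at-1, U3 inverted output, U4 stuck-at-0, U4 inverted output, U5 stuck-at-0, U5 inverted output, U7 stuck-at-1, U7 inverted output.
Test 3 (P=1, Q=1, R=0, S=1): fault-free U1=1, U2=1, U3=0, U4=0, U5=0, U6=0, U7=1, U8=1, U9=1, U10=0 → Y1=1, Y2=0; observed Y1=0, Y2=1. Eliminates U8 stuck-at-1, U9 stuck-at-1.
Test 4 (P=0, Q=1, R=0, S=0): fault-free U1=0, U2=0, U3=0, U4=1, U5=0, U6=1, U7=0, U8=0, U9=0, U10=0 → Y1=0, Y2=0; observed Y1=0, Y2=0. Eliminates U9 inverted output.
Only U8 inverted output is consistent with every test.

U8 inverted output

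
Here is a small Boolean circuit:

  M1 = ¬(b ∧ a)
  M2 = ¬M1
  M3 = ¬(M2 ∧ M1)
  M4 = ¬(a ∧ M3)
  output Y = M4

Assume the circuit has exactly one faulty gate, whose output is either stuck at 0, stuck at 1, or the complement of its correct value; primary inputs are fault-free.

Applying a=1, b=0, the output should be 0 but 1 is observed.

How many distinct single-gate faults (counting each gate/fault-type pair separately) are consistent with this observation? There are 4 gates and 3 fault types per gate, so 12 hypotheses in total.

Fault-free: M1=1, M2=0, M3=1, M4=0 → 0. Observed 1.
  M1 stuck-at-0: output 0 ✗
  M1 stuck-at-1: output 0 ✗
  M1 inverted output: output 0 ✗
  M2 stuck-at-0: output 0 ✗
  M2 stuck-at-1: output 1 ✓
  M2 inverted output: output 1 ✓
  M3 stuck-at-0: output 1 ✓
  M3 stuck-at-1: output 0 ✗
  M3 inverted output: output 1 ✓
  M4 stuck-at-0: output 0 ✗
  M4 stuck-at-1: output 1 ✓
  M4 inverted output: output 1 ✓
Consistent faults: {M2 stuck-at-1, M2 inverted output, M3 stuck-at-0, M3 inverted output, M4 stuck-at-1, M4 inverted output} — 6 in all.

6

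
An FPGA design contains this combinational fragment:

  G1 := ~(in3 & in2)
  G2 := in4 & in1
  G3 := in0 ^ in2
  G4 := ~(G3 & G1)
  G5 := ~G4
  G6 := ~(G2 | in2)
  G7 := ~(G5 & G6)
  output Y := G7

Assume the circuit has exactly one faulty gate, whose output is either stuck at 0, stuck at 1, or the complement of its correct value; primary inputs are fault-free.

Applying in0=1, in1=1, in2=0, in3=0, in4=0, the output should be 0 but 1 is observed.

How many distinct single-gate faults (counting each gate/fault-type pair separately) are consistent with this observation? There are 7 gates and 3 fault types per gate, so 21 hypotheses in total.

Fault-free: G1=1, G2=0, G3=1, G4=0, G5=1, G6=1, G7=0 → 0. Observed 1.
  G1: stuck-at-0, inverted output ✓; others ✗
  G2: stuck-at-1, inverted output ✓; others ✗
  G3: stuck-at-0, inverted output ✓; others ✗
  G4: stuck-at-1, inverted output ✓; others ✗
  G5: stuck-at-0, inverted output ✓; others ✗
  G6: stuck-at-0, inverted output ✓; others ✗
  G7: stuck-at-1, inverted output ✓; others ✗
Consistent faults: {G1 stuck-at-0, G1 inverted output, G2 stuck-at-1, G2 inverted output, G3 stuck-at-0, G3 inverted output, G4 stuck-at-1, G4 inverted output, G5 stuck-at-0, G5 inverted output, G6 stuck-at-0, G6 inverted output, G7 stuck-at-1, G7 inverted output} — 14 in all.

14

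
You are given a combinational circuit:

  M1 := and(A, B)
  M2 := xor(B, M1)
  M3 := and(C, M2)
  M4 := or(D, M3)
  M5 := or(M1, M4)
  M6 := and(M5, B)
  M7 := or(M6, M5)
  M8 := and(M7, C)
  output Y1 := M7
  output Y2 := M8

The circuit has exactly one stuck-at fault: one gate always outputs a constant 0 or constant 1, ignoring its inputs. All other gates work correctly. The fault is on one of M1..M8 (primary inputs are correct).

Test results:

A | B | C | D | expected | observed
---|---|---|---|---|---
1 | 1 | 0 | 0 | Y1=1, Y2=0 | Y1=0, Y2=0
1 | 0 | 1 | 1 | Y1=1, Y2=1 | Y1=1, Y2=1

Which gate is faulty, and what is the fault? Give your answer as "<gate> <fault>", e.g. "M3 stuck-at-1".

Fault-free values for test 1 (A=1, B=1, C=0, D=0): M1=1, M2=0, M3=0, M4=0, M5=1, M6=1, M7=1, M8=0, giving Y1=1, Y2=0. Observed Y1=0, Y2=0.
Test 1: faults giving observed Y1=0, Y2=0 are {M1 stuck-at-0, M5 stuck-at-0, M7 stuck-at-0}.
Test 2 (A=1, B=0, C=1, D=1): fault-free M1=0, M2=0, M3=0, M4=1, M5=1, M6=0, M7=1, M8=1 → Y1=1, Y2=1; observed Y1=1, Y2=1. Eliminates M5 stuck-at-0, M7 stuck-at-0.
Only M1 stuck-at-0 is consistent with every test.

M1 stuck-at-0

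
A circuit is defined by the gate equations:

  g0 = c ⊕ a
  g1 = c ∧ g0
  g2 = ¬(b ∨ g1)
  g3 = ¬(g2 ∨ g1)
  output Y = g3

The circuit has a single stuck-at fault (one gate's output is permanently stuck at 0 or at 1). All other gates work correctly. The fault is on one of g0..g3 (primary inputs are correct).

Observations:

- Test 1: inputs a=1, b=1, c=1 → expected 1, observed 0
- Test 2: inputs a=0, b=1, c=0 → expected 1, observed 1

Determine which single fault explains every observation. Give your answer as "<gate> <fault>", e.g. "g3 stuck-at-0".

g0 stuck-at-1

Fault-free values for test 1 (a=1, b=1, c=1): g0=0, g1=0, g2=0, g3=1, giving Y=1. Observed 0.
Test 1: faults giving observed 0 are {g0 stuck-at-1, g1 stuck-at-1, g2 stuck-at-1, g3 stuck-at-0}.
Test 2 (a=0, b=1, c=0): fault-free g0=0, g1=0, g2=0, g3=1 → 1; observed 1. Eliminates g1 stuck-at-1, g2 stuck-at-1, g3 stuck-at-0.
Only g0 stuck-at-1 is consistent with every test.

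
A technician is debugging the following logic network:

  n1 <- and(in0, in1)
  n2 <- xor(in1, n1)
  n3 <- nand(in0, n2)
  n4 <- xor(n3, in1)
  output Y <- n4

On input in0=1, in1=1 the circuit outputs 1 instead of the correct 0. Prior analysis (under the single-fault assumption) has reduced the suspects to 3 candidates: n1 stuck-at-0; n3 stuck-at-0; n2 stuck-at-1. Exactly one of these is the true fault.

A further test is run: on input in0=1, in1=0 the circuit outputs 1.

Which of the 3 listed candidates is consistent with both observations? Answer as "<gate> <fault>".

n1 stuck-at-0

Evaluate each candidate on input in0=1, in1=0:
  n1 stuck-at-0: n1=0 [stuck-at-0], n2=0, n3=1, n4=1 → 1 — matches
  n3 stuck-at-0: n1=0, n2=0, n3=0 [stuck-at-0], n4=0 → 0 — eliminated
  n2 stuck-at-1: n1=0, n2=1 [stuck-at-1], n3=0, n4=0 → 0 — eliminated
Only n1 stuck-at-0 reproduces the observed 1.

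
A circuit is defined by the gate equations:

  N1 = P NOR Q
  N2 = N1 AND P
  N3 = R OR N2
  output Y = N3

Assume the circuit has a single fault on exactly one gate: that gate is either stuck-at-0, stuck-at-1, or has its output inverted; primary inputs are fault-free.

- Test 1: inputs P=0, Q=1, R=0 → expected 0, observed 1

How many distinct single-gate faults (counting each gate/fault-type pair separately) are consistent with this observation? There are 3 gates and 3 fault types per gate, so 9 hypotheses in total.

Fault-free: N1=0, N2=0, N3=0 → 0. Observed 1.
  N1 stuck-at-0: output 0 ✗
  N1 stuck-at-1: output 0 ✗
  N1 inverted output: output 0 ✗
  N2 stuck-at-0: output 0 ✗
  N2 stuck-at-1: output 1 ✓
  N2 inverted output: output 1 ✓
  N3 stuck-at-0: output 0 ✗
  N3 stuck-at-1: output 1 ✓
  N3 inverted output: output 1 ✓
Consistent faults: {N2 stuck-at-1, N2 inverted output, N3 stuck-at-1, N3 inverted output} — 4 in all.

4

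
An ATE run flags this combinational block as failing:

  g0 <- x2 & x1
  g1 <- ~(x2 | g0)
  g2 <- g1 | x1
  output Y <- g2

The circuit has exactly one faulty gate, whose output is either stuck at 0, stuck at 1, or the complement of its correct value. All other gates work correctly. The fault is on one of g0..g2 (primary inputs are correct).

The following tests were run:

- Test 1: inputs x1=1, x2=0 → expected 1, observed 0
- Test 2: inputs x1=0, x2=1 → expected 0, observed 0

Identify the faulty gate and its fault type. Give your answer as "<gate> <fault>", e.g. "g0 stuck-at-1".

g2 stuck-at-0

Fault-free values for test 1 (x1=1, x2=0): g0=0, g1=1, g2=1, giving Y=1. Observed 0.
Test 1: faults giving observed 0 are {g2 stuck-at-0, g2 inverted output}.
Test 2 (x1=0, x2=1): fault-free g0=0, g1=0, g2=0 → 0; observed 0. Eliminates g2 inverted output.
Only g2 stuck-at-0 is consistent with every test.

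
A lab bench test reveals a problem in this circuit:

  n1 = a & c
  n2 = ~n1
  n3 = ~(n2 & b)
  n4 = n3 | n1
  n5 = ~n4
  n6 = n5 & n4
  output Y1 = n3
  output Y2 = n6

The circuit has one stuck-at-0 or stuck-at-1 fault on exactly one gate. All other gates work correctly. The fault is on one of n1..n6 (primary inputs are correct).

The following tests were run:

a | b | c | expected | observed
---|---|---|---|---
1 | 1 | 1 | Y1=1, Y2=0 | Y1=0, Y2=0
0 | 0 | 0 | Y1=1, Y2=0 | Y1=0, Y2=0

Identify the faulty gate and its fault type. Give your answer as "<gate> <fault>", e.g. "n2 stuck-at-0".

Fault-free values for test 1 (a=1, b=1, c=1): n1=1, n2=0, n3=1, n4=1, n5=0, n6=0, giving Y1=1, Y2=0. Observed Y1=0, Y2=0.
Test 1: faults giving observed Y1=0, Y2=0 are {n1 stuck-at-0, n2 stuck-at-1, n3 stuck-at-0}.
Test 2 (a=0, b=0, c=0): fault-free n1=0, n2=1, n3=1, n4=1, n5=0, n6=0 → Y1=1, Y2=0; observed Y1=0, Y2=0. Eliminates n1 stuck-at-0, n2 stuck-at-1.
Only n3 stuck-at-0 is consistent with every test.

n3 stuck-at-0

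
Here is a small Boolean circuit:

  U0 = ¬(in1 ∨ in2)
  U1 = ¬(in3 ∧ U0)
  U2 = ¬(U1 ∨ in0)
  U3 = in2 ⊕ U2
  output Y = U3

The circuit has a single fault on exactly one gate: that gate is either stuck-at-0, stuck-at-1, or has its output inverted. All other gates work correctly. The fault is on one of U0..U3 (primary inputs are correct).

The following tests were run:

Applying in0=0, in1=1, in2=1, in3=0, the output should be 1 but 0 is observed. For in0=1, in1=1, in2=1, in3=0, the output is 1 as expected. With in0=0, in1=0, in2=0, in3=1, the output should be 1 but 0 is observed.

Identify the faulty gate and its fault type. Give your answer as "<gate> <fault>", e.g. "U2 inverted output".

U1 inverted output

Fault-free values for test 1 (in0=0, in1=1, in2=1, in3=0): U0=0, U1=1, U2=0, U3=1, giving Y=1. Observed 0.
Test 1: faults giving observed 0 are {U1 stuck-at-0, U1 inverted output, U2 stuck-at-1, U2 inverted output, U3 stuck-at-0, U3 inverted output}.
Test 2 (in0=1, in1=1, in2=1, in3=0): fault-free U0=0, U1=1, U2=0, U3=1 → 1; observed 1. Eliminates U2 stuck-at-1, U2 inverted output, U3 stuck-at-0, U3 inverted output.
Test 3 (in0=0, in1=0, in2=0, in3=1): fault-free U0=1, U1=0, U2=1, U3=1 → 1; observed 0. Eliminates U1 stuck-at-0.
Only U1 inverted output is consistent with every test.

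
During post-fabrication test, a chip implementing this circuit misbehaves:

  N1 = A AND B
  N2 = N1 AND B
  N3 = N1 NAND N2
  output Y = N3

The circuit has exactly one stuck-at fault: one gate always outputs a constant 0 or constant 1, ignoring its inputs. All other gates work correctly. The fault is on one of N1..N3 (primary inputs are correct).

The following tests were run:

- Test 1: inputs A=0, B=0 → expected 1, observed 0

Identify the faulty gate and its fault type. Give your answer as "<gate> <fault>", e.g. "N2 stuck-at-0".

Fault-free values for test 1 (A=0, B=0): N1=0, N2=0, N3=1, giving Y=1. Observed 0.
Test 1: faults giving observed 0 are {N3 stuck-at-0}.
Only N3 stuck-at-0 is consistent with every test.

N3 stuck-at-0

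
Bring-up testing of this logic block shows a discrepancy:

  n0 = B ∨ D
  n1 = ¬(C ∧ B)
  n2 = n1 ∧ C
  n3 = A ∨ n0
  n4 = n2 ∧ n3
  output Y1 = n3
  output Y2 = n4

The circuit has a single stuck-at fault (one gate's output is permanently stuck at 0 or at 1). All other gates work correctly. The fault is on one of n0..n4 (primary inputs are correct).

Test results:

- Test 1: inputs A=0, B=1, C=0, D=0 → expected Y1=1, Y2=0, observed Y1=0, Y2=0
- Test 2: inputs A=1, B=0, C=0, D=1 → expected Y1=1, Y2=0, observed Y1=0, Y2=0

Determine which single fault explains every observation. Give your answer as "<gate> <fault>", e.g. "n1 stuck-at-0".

n3 stuck-at-0

Fault-free values for test 1 (A=0, B=1, C=0, D=0): n0=1, n1=1, n2=0, n3=1, n4=0, giving Y1=1, Y2=0. Observed Y1=0, Y2=0.
Test 1: faults giving observed Y1=0, Y2=0 are {n0 stuck-at-0, n3 stuck-at-0}.
Test 2 (A=1, B=0, C=0, D=1): fault-free n0=1, n1=1, n2=0, n3=1, n4=0 → Y1=1, Y2=0; observed Y1=0, Y2=0. Eliminates n0 stuck-at-0.
Only n3 stuck-at-0 is consistent with every test.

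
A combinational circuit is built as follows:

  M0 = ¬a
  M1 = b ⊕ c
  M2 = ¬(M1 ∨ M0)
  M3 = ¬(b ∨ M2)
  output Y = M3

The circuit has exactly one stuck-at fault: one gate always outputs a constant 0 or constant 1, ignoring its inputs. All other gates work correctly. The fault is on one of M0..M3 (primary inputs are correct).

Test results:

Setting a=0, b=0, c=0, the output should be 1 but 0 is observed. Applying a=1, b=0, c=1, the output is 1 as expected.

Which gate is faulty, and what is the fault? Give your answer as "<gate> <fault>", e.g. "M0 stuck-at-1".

M0 stuck-at-0

Fault-free values for test 1 (a=0, b=0, c=0): M0=1, M1=0, M2=0, M3=1, giving Y=1. Observed 0.
Test 1: faults giving observed 0 are {M0 stuck-at-0, M2 stuck-at-1, M3 stuck-at-0}.
Test 2 (a=1, b=0, c=1): fault-free M0=0, M1=1, M2=0, M3=1 → 1; observed 1. Eliminates M2 stuck-at-1, M3 stuck-at-0.
Only M0 stuck-at-0 is consistent with every test.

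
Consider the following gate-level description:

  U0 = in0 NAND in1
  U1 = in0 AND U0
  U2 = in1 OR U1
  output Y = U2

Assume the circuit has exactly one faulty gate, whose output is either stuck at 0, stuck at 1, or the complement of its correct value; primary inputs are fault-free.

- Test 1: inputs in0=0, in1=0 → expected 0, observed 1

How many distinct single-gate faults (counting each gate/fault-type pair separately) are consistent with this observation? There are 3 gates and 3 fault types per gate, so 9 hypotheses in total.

Fault-free: U0=1, U1=0, U2=0 → 0. Observed 1.
  U0 stuck-at-0: output 0 ✗
  U0 stuck-at-1: output 0 ✗
  U0 inverted output: output 0 ✗
  U1 stuck-at-0: output 0 ✗
  U1 stuck-at-1: output 1 ✓
  U1 inverted output: output 1 ✓
  U2 stuck-at-0: output 0 ✗
  U2 stuck-at-1: output 1 ✓
  U2 inverted output: output 1 ✓
Consistent faults: {U1 stuck-at-1, U1 inverted output, U2 stuck-at-1, U2 inverted output} — 4 in all.

4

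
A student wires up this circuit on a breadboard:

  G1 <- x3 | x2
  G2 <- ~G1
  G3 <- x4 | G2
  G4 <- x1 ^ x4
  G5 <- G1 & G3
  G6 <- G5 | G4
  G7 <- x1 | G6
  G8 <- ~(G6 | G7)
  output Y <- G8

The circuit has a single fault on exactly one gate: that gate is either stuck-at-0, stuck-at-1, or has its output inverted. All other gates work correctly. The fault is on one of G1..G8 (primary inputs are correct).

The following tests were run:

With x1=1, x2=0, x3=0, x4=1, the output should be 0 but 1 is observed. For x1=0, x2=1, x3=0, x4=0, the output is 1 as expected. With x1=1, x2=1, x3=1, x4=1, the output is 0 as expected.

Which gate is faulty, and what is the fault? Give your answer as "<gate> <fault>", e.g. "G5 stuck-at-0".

G7 stuck-at-0

Fault-free values for test 1 (x1=1, x2=0, x3=0, x4=1): G1=0, G2=1, G3=1, G4=0, G5=0, G6=0, G7=1, G8=0, giving Y=0. Observed 1.
Test 1: faults giving observed 1 are {G7 stuck-at-0, G7 inverted output, G8 stuck-at-1, G8 inverted output}.
Test 2 (x1=0, x2=1, x3=0, x4=0): fault-free G1=1, G2=0, G3=0, G4=0, G5=0, G6=0, G7=0, G8=1 → 1; observed 1. Eliminates G7 inverted output, G8 inverted output.
Test 3 (x1=1, x2=1, x3=1, x4=1): fault-free G1=1, G2=0, G3=1, G4=0, G5=1, G6=1, G7=1, G8=0 → 0; observed 0. Eliminates G8 stuck-at-1.
Only G7 stuck-at-0 is consistent with every test.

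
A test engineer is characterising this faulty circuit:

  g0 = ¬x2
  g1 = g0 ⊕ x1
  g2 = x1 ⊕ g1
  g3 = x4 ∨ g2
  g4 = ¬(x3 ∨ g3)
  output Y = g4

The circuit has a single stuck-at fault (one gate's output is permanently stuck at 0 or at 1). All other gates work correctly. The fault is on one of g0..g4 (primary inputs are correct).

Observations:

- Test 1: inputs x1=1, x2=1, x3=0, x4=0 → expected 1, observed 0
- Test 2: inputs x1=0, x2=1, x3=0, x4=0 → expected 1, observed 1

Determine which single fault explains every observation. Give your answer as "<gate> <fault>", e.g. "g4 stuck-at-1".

Fault-free values for test 1 (x1=1, x2=1, x3=0, x4=0): g0=0, g1=1, g2=0, g3=0, g4=1, giving Y=1. Observed 0.
Test 1: faults giving observed 0 are {g0 stuck-at-1, g1 stuck-at-0, g2 stuck-at-1, g3 stuck-at-1, g4 stuck-at-0}.
Test 2 (x1=0, x2=1, x3=0, x4=0): fault-free g0=0, g1=0, g2=0, g3=0, g4=1 → 1; observed 1. Eliminates g0 stuck-at-1, g2 stuck-at-1, g3 stuck-at-1, g4 stuck-at-0.
Only g1 stuck-at-0 is consistent with every test.

g1 stuck-at-0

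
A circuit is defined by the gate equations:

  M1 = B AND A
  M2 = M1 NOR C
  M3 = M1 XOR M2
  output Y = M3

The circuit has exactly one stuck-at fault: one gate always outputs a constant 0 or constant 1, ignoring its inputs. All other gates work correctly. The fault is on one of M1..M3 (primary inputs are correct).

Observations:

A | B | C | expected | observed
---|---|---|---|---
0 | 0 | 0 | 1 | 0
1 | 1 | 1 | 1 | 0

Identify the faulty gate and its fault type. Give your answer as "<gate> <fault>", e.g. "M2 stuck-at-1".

Fault-free values for test 1 (A=0, B=0, C=0): M1=0, M2=1, M3=1, giving Y=1. Observed 0.
Test 1: faults giving observed 0 are {M2 stuck-at-0, M3 stuck-at-0}.
Test 2 (A=1, B=1, C=1): fault-free M1=1, M2=0, M3=1 → 1; observed 0. Eliminates M2 stuck-at-0.
Only M3 stuck-at-0 is consistent with every test.

M3 stuck-at-0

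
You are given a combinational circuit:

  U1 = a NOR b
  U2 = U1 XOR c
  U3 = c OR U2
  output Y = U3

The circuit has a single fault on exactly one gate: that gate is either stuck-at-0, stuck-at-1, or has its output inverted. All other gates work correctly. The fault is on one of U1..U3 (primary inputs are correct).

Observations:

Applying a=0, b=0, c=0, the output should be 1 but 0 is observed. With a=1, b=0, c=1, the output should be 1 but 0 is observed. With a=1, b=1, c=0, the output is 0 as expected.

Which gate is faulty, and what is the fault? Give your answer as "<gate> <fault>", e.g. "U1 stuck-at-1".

U3 stuck-at-0

Fault-free values for test 1 (a=0, b=0, c=0): U1=1, U2=1, U3=1, giving Y=1. Observed 0.
Test 1: faults giving observed 0 are {U1 stuck-at-0, U1 inverted output, U2 stuck-at-0, U2 inverted output, U3 stuck-at-0, U3 inverted output}.
Test 2 (a=1, b=0, c=1): fault-free U1=0, U2=1, U3=1 → 1; observed 0. Eliminates U1 stuck-at-0, U1 inverted output, U2 stuck-at-0, U2 inverted output.
Test 3 (a=1, b=1, c=0): fault-free U1=0, U2=0, U3=0 → 0; observed 0. Eliminates U3 inverted output.
Only U3 stuck-at-0 is consistent with every test.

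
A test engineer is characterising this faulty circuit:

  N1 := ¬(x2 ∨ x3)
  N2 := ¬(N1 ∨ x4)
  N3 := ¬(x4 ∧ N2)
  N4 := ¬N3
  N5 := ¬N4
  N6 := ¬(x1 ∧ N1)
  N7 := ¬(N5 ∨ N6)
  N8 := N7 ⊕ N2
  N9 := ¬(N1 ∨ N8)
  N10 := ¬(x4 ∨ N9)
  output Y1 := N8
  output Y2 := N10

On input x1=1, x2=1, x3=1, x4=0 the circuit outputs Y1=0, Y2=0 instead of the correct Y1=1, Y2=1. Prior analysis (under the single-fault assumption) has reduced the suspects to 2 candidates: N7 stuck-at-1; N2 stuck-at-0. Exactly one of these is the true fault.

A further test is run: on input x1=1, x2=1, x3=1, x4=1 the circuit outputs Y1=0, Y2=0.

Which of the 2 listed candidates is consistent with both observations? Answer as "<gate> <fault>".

N2 stuck-at-0

Evaluate each candidate on input x1=1, x2=1, x3=1, x4=1:
  N7 stuck-at-1: N1=0, N2=0, N3=1, N4=0, N5=1, N6=1, N7=1 [stuck-at-1], N8=1, N9=0, N10=0 → Y1=1, Y2=0 — eliminated
  N2 stuck-at-0: N1=0, N2=0 [stuck-at-0], N3=1, N4=0, N5=1, N6=1, N7=0, N8=0, N9=1, N10=0 → Y1=0, Y2=0 — matches
Only N2 stuck-at-0 reproduces the observed Y1=0, Y2=0.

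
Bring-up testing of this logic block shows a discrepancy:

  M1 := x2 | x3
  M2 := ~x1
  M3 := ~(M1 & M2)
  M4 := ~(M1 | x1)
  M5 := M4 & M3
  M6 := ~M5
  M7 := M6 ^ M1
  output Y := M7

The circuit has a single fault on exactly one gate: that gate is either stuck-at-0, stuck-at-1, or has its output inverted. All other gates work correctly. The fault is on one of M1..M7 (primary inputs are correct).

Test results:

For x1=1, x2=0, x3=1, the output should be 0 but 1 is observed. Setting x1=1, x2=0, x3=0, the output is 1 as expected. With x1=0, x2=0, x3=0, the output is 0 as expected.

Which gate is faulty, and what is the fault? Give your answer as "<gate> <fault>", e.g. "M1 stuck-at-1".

M1 stuck-at-0

Fault-free values for test 1 (x1=1, x2=0, x3=1): M1=1, M2=0, M3=1, M4=0, M5=0, M6=1, M7=0, giving Y=0. Observed 1.
Test 1: faults giving observed 1 are {M1 stuck-at-0, M1 inverted output, M4 stuck-at-1, M4 inverted output, M5 stuck-at-1, M5 inverted output, M6 stuck-at-0, M6 inverted output, M7 stuck-at-1, M7 inverted output}.
Test 2 (x1=1, x2=0, x3=0): fault-free M1=0, M2=0, M3=1, M4=0, M5=0, M6=1, M7=1 → 1; observed 1. Eliminates M1 inverted output, M4 stuck-at-1, M4 inverted output, M5 stuck-at-1, M5 inverted output, M6 stuck-at-0, M6 inverted output, M7 inverted output.
Test 3 (x1=0, x2=0, x3=0): fault-free M1=0, M2=1, M3=1, M4=1, M5=1, M6=0, M7=0 → 0; observed 0. Eliminates M7 stuck-at-1.
Only M1 stuck-at-0 is consistent with every test.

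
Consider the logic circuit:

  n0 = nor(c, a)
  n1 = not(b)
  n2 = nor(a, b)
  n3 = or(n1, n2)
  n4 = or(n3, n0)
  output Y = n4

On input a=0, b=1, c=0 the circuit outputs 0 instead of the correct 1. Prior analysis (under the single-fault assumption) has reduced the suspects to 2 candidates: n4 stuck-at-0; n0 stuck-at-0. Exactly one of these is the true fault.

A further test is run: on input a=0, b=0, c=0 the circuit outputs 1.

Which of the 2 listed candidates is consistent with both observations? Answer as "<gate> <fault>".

Evaluate each candidate on input a=0, b=0, c=0:
  n4 stuck-at-0: n0=1, n1=1, n2=1, n3=1, n4=0 [stuck-at-0] → 0 — eliminated
  n0 stuck-at-0: n0=0 [stuck-at-0], n1=1, n2=1, n3=1, n4=1 → 1 — matches
Only n0 stuck-at-0 reproduces the observed 1.

n0 stuck-at-0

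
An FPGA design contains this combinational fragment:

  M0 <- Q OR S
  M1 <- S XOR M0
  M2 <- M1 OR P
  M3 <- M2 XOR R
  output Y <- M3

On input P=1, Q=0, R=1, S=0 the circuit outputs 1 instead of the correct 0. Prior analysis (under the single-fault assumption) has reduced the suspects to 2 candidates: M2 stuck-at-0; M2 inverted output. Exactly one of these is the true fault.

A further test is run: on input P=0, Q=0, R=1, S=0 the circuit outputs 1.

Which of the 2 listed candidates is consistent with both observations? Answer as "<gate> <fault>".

M2 stuck-at-0

Evaluate each candidate on input P=0, Q=0, R=1, S=0:
  M2 stuck-at-0: M0=0, M1=0, M2=0 [stuck-at-0], M3=1 → 1 — matches
  M2 inverted output: M0=0, M1=0, M2=1 [inverted output], M3=0 → 0 — eliminated
Only M2 stuck-at-0 reproduces the observed 1.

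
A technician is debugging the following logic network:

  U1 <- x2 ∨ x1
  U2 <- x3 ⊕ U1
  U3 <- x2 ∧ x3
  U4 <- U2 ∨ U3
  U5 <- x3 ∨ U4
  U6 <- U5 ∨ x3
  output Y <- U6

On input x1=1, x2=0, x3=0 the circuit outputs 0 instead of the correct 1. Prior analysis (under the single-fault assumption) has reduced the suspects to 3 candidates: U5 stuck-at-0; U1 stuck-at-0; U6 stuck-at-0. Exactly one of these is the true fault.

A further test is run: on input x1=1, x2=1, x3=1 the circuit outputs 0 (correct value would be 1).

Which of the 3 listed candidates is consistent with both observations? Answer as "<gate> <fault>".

Evaluate each candidate on input x1=1, x2=1, x3=1:
  U5 stuck-at-0: U1=1, U2=0, U3=1, U4=1, U5=0 [stuck-at-0], U6=1 → 1 — eliminated
  U1 stuck-at-0: U1=0 [stuck-at-0], U2=1, U3=1, U4=1, U5=1, U6=1 → 1 — eliminated
  U6 stuck-at-0: U1=1, U2=0, U3=1, U4=1, U5=1, U6=0 [stuck-at-0] → 0 — matches
Only U6 stuck-at-0 reproduces the observed 0.

U6 stuck-at-0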